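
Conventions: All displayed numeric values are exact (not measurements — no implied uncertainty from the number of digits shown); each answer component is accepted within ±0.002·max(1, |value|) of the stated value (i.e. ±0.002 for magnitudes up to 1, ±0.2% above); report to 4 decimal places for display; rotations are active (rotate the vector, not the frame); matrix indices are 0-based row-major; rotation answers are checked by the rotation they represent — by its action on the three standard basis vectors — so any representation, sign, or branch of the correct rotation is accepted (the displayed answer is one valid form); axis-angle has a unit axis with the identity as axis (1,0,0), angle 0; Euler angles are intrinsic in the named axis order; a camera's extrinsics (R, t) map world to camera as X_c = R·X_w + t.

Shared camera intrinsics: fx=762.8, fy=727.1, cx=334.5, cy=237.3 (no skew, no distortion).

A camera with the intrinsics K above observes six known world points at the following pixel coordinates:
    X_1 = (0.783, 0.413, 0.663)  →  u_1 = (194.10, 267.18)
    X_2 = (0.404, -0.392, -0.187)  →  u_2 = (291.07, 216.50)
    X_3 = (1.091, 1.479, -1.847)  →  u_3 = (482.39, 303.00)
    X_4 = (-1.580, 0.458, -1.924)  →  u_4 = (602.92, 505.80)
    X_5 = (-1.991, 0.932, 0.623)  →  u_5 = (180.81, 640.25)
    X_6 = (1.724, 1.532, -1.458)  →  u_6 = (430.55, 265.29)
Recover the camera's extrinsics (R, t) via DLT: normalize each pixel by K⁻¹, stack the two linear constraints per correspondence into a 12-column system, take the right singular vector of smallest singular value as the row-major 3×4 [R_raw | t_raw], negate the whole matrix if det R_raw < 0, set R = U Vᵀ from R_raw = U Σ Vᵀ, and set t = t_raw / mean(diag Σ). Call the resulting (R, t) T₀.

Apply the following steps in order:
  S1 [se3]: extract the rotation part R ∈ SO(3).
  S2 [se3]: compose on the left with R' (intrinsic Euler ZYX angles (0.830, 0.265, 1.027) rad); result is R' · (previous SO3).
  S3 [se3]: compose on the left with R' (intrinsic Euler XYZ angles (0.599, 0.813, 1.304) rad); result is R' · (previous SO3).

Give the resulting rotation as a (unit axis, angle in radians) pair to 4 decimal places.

rotation (axis_angle) = ((0.8223, 0.5654, 0.0639), 2.1785)

source (pnp_recover): camera pose = R=[-0.0624 0.0463 -0.9970; -0.6665 0.7416 0.0761; 0.7429 0.6692 -0.0154], t=(-0.4501, 0.4201, 5.3513)
after S1 (rot_of_se3): [-0.0624 0.0463 -0.9970; -0.6665 0.7416 0.0761; 0.7429 0.6692 -0.0154]
after S2 (compose_so3): [0.6501 0.3430 -0.6780; -0.7421 0.0950 -0.6635; -0.1632 0.9345 0.3163]
after S3 (compose_so3): [0.4913 0.6779 0.5468; 0.7829 -0.0687 -0.6183; -0.3816 0.7319 -0.5645]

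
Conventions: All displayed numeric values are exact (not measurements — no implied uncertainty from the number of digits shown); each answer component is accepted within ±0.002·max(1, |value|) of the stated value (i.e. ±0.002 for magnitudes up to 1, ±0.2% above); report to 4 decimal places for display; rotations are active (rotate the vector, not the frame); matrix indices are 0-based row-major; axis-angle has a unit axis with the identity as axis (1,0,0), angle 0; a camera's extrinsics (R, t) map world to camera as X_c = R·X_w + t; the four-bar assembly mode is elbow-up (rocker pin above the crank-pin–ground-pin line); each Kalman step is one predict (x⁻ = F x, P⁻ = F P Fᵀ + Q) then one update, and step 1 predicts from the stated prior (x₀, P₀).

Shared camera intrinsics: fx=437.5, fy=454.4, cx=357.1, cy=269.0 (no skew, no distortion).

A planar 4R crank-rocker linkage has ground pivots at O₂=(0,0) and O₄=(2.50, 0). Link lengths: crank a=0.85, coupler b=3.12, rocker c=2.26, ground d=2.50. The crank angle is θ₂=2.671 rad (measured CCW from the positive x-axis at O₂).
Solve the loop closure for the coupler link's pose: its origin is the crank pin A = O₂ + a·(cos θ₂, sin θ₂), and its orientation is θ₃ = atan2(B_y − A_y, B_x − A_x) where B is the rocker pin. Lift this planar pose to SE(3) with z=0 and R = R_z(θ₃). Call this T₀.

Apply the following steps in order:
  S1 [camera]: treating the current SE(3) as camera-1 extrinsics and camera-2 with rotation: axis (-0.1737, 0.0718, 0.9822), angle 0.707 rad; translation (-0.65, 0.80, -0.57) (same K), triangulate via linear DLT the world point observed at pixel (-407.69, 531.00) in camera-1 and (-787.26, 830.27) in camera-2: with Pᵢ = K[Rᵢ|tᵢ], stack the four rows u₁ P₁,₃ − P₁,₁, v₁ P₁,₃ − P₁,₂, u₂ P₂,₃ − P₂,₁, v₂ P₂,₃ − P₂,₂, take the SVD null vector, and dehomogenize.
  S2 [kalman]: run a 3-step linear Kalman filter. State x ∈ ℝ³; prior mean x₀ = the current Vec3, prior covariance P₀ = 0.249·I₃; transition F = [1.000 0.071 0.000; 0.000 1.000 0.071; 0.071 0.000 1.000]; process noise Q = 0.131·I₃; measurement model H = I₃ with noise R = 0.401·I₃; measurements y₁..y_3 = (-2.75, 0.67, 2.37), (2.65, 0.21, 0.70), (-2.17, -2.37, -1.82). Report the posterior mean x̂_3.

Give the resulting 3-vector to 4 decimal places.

result = (-0.9781, -0.5129, -0.1014)

source (fourbar_fk): coupler pose = R=[0.8240 -0.5666 0.0000; 0.5666 0.8240 0.0000; 0.0000 0.0000 1.0000], t=(-0.7576, 0.3854, 0.0000)
after S1 (triangulate): (-1.6150, 1.9125, 1.8145)
after S2 (kf_track): (-0.9781, -0.5129, -0.1014)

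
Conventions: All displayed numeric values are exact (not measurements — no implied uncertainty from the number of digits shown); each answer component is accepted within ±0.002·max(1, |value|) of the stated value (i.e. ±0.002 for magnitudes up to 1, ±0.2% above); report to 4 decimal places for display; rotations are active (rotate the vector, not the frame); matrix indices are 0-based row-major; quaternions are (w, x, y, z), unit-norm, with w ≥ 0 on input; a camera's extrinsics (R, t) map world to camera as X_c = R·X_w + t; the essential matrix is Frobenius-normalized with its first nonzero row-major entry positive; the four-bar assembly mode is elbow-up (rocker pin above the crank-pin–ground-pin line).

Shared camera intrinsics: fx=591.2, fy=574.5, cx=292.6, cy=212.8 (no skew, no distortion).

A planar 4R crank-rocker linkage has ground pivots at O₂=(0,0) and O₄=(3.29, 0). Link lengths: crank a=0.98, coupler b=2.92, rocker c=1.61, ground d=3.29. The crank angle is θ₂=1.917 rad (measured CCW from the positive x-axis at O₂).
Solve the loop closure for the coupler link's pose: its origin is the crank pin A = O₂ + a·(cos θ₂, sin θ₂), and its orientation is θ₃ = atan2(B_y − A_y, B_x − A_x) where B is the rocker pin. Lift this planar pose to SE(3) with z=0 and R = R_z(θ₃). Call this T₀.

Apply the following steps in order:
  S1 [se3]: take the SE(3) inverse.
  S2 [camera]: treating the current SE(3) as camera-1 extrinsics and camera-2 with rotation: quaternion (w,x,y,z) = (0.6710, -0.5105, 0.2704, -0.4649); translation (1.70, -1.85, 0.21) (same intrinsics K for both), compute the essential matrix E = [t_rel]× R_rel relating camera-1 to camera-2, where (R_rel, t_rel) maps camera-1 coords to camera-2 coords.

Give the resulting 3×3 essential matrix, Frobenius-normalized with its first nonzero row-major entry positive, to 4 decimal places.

source (fourbar_fk): coupler pose = R=[0.9850 -0.1728 0.0000; 0.1728 0.9850 0.0000; 0.0000 0.0000 1.0000], t=(-0.3325, 0.9219, 0.0000)
after S1 (invert_se3): R=[0.9850 0.1728 0.0000; -0.1728 0.9850 0.0000; 0.0000 0.0000 1.0000], t=(0.1682, -0.9655, 0.0000)
after S2 (essential): [0.1490 -0.4396 0.0570; 0.0651 -0.4469 0.3395; 0.2637 -0.2215 -0.5861]

matrix = [0.1490 -0.4396 0.0570; 0.0651 -0.4469 0.3395; 0.2637 -0.2215 -0.5861]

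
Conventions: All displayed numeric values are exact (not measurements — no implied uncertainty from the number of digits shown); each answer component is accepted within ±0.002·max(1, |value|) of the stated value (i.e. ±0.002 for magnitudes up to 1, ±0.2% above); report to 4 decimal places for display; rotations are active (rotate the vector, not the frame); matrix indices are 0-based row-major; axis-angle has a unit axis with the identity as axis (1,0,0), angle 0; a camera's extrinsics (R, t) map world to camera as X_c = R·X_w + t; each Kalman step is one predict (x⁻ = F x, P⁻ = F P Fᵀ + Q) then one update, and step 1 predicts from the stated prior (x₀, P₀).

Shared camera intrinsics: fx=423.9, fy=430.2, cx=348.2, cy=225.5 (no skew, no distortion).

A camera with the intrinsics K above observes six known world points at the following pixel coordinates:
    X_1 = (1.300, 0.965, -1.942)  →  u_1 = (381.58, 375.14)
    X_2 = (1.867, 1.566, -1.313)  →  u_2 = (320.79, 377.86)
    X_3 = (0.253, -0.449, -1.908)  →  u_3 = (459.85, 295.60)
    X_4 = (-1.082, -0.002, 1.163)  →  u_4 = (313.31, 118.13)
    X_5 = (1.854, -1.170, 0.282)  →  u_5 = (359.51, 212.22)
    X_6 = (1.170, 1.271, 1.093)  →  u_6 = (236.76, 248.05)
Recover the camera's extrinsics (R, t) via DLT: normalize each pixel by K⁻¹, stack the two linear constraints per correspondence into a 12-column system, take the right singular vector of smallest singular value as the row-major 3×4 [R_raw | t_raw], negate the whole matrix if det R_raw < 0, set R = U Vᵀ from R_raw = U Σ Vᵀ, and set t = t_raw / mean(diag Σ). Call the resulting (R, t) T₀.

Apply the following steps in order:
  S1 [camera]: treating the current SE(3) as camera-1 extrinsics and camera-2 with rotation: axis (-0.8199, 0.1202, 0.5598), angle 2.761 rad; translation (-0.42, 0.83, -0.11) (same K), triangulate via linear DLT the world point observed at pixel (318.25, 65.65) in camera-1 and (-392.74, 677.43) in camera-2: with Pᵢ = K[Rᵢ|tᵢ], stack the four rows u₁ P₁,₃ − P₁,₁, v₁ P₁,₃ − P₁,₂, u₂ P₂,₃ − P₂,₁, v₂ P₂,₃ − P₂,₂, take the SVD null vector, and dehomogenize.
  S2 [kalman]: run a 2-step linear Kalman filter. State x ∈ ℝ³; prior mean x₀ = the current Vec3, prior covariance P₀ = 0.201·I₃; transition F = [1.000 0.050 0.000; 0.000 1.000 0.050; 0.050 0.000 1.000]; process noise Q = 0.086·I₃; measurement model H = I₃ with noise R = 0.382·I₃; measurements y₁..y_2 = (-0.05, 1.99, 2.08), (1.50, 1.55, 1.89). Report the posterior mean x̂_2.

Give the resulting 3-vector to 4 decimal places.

result = (-0.0279, 1.2541, 1.7104)

source (pnp_recover): camera pose = R=[-0.2467 -0.6605 -0.7091; 0.4009 0.5967 -0.6952; 0.8823 -0.4557 0.1176], t=(0.1100, -0.1102, 6.2441)
after S1 (triangulate): (-1.9172, 0.0262, 1.2648)
after S2 (kf_track): (-0.0279, 1.2541, 1.7104)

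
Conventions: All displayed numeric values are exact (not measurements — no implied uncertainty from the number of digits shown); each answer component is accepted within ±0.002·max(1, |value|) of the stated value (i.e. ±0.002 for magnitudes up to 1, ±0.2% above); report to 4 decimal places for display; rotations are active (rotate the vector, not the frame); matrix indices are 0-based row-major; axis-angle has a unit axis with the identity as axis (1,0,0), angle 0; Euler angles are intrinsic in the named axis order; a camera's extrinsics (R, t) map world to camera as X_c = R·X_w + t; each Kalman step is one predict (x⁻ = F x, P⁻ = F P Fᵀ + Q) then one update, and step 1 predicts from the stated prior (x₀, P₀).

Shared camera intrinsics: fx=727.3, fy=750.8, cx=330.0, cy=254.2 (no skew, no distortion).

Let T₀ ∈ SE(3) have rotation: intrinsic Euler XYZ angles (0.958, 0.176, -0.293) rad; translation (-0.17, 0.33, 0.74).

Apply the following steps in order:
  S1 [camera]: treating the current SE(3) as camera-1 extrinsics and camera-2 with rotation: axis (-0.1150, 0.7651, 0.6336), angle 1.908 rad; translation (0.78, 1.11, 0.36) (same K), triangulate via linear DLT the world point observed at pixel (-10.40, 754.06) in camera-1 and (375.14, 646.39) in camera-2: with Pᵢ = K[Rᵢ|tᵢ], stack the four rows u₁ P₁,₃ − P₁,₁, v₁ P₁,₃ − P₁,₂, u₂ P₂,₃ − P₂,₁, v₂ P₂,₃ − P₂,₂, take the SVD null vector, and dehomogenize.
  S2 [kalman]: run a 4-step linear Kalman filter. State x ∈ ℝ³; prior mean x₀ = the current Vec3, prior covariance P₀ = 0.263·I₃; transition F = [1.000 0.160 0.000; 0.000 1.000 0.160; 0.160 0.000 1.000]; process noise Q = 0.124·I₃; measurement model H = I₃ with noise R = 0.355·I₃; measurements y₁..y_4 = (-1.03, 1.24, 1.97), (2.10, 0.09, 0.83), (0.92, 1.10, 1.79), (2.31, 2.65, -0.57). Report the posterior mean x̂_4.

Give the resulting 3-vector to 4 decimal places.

after S1 (triangulate): (-1.0805, 1.2103, -0.2214)
after S2 (kf_track): (1.5732, 1.8771, 0.6252)

result = (1.5732, 1.8771, 0.6252)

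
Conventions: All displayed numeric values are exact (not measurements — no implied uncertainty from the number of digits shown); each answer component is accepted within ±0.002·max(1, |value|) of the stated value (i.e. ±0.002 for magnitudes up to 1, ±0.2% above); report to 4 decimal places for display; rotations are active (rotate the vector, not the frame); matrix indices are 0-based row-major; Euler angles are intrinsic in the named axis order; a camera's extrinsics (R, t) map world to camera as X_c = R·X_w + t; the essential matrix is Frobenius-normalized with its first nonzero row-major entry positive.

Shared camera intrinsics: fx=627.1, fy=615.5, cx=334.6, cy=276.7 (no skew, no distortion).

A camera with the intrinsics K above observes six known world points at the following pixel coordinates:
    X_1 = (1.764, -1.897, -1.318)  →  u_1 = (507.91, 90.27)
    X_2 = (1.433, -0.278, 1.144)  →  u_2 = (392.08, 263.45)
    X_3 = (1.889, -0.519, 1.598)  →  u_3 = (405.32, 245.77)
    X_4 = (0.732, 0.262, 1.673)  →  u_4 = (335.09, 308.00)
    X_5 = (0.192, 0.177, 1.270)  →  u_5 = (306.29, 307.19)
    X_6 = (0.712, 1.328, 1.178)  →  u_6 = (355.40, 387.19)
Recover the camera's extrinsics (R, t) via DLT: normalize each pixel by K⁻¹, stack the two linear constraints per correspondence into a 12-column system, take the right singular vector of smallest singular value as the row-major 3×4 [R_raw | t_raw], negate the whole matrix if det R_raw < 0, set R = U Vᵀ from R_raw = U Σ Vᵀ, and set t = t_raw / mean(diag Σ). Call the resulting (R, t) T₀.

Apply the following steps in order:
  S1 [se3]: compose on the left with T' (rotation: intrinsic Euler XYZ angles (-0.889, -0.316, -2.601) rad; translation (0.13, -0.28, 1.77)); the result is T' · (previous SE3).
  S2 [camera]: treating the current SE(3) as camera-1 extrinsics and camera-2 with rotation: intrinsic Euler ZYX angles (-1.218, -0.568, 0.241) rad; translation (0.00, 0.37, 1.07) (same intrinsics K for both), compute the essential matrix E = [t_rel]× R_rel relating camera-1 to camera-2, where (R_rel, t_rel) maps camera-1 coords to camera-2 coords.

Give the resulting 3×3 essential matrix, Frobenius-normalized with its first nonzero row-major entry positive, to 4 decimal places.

matrix = [0.6815 0.1402 0.1115; -0.0261 0.5341 -0.4443; 0.0626 -0.0874 0.0921]

source (pnp_recover): camera pose = R=[0.9345 0.1125 -0.3377; -0.1075 0.9936 0.0336; 0.3393 0.0049 0.9407], t=(-0.1400, 0.2099, 6.9503)
after S1 (compose_se3): R=[-0.9196 0.3928 -0.0007; -0.2013 -0.4696 0.8596; 0.3374 0.7906 0.5109], t=(-1.8132, 4.8363, 6.0616)
after S2 (essential): [0.6815 0.1402 0.1115; -0.0261 0.5341 -0.4443; 0.0626 -0.0874 0.0921]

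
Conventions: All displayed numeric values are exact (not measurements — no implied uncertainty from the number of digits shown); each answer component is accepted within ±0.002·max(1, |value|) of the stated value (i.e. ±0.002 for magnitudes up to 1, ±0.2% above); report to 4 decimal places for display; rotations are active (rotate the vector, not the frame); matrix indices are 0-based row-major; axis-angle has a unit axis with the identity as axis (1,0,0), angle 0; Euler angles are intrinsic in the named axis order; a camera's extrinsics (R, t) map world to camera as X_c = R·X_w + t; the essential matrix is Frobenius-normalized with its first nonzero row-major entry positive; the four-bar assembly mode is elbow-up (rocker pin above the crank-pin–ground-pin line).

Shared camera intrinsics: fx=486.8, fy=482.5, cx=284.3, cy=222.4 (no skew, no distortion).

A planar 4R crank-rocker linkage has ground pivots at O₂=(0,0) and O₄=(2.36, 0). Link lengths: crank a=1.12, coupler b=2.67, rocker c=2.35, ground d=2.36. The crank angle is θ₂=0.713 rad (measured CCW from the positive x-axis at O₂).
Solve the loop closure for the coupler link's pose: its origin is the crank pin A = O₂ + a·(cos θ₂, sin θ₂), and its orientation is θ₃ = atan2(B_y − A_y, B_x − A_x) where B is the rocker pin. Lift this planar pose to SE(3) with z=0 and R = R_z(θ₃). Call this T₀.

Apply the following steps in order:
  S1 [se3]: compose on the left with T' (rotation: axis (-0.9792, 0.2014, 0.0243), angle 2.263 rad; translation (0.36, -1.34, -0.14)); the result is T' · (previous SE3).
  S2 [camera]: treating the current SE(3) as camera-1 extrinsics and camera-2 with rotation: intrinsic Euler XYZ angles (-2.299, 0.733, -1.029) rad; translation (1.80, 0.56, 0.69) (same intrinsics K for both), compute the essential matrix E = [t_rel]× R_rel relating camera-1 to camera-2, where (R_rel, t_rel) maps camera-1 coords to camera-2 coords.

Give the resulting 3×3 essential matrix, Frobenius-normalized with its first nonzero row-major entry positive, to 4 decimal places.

source (fourbar_fk): coupler pose = R=[0.8234 -0.5675 0.0000; 0.5675 0.8234 0.0000; 0.0000 0.0000 1.0000], t=(0.8472, 0.7326, 0.0000)
after S1 (compose_se3): R=[0.5739 -0.8106 0.1161; -0.5751 -0.2981 0.7619; -0.5830 -0.5040 -0.6373], t=(0.8997, -2.0167, -0.8508)
after S2 (essential): [0.5388 0.0773 -0.1134; -0.0801 0.3306 0.5891; 0.4218 0.1872 0.1231]

matrix = [0.5388 0.0773 -0.1134; -0.0801 0.3306 0.5891; 0.4218 0.1872 0.1231]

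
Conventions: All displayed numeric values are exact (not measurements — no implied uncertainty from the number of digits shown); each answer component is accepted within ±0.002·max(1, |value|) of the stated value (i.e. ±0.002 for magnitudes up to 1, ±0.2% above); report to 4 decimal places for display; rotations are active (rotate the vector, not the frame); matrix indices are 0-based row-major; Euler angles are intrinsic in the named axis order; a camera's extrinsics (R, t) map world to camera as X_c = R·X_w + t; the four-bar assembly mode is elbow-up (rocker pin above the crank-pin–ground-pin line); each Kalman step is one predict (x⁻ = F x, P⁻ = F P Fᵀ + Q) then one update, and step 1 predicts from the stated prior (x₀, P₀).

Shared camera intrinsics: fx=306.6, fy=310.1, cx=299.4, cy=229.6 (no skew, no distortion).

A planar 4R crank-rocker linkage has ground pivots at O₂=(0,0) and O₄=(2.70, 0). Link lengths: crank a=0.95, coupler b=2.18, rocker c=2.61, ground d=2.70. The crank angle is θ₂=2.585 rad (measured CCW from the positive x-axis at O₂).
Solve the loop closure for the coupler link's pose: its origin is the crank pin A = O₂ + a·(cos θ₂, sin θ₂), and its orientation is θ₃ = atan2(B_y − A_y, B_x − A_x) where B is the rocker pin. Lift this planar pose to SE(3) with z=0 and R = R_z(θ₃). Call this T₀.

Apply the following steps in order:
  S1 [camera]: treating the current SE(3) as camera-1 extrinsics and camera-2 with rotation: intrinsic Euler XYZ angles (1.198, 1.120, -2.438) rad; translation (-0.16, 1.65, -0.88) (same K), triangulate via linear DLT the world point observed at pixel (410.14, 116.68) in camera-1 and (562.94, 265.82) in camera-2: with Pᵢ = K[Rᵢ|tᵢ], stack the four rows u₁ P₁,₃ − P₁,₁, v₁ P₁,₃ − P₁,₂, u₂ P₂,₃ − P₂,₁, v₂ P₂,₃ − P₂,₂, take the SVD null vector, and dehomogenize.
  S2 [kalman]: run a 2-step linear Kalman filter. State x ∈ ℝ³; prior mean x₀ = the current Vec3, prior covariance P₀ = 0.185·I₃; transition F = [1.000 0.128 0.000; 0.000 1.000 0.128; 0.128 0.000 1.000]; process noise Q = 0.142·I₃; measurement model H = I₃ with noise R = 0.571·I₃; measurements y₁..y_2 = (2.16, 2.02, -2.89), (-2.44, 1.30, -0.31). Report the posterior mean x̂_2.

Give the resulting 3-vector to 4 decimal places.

source (fourbar_fk): coupler pose = R=[0.7763 -0.6304 0.0000; 0.6304 0.7763 0.0000; 0.0000 0.0000 1.0000], t=(-0.8066, 0.5019, 0.0000)
after S1 (triangulate): (0.3995, -1.7998, 1.7668)
after S2 (kf_track): (-0.3914, 0.2310, 0.0266)

result = (-0.3914, 0.2310, 0.0266)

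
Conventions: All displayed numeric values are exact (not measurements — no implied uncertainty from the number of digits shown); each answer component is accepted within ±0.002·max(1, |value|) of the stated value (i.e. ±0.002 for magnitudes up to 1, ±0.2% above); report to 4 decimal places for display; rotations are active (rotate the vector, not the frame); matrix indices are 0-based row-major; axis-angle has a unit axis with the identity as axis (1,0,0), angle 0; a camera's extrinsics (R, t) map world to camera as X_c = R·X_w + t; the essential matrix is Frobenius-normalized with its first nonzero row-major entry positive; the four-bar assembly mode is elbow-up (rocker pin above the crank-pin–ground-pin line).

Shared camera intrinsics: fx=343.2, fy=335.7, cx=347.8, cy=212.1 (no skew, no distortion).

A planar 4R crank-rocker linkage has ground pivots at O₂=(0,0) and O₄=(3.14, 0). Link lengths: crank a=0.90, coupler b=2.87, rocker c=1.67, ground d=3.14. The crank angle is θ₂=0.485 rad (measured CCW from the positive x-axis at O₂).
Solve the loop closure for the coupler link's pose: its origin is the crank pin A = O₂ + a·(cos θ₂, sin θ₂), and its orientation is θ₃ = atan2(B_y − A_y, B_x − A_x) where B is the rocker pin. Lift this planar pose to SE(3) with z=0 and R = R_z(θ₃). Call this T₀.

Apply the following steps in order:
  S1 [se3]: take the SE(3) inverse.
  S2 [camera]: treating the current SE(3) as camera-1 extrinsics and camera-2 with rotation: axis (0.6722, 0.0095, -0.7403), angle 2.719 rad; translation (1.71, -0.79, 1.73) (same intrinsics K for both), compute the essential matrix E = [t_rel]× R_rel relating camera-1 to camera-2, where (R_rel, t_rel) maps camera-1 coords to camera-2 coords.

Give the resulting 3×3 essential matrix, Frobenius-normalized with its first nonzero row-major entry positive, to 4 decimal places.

matrix = [0.4923 -0.0433 0.0339; 0.4064 -0.2341 -0.3546; -0.2941 -0.2323 -0.5181]

source (fourbar_fk): coupler pose = R=[0.9032 -0.4292 0.0000; 0.4292 0.9032 0.0000; 0.0000 0.0000 1.0000], t=(0.7962, 0.4196, 0.0000)
after S1 (invert_se3): R=[0.9032 0.4292 0.0000; -0.4292 0.9032 0.0000; 0.0000 0.0000 1.0000], t=(-0.8992, -0.0372, 0.0000)
after S2 (essential): [0.4923 -0.0433 0.0339; 0.4064 -0.2341 -0.3546; -0.2941 -0.2323 -0.5181]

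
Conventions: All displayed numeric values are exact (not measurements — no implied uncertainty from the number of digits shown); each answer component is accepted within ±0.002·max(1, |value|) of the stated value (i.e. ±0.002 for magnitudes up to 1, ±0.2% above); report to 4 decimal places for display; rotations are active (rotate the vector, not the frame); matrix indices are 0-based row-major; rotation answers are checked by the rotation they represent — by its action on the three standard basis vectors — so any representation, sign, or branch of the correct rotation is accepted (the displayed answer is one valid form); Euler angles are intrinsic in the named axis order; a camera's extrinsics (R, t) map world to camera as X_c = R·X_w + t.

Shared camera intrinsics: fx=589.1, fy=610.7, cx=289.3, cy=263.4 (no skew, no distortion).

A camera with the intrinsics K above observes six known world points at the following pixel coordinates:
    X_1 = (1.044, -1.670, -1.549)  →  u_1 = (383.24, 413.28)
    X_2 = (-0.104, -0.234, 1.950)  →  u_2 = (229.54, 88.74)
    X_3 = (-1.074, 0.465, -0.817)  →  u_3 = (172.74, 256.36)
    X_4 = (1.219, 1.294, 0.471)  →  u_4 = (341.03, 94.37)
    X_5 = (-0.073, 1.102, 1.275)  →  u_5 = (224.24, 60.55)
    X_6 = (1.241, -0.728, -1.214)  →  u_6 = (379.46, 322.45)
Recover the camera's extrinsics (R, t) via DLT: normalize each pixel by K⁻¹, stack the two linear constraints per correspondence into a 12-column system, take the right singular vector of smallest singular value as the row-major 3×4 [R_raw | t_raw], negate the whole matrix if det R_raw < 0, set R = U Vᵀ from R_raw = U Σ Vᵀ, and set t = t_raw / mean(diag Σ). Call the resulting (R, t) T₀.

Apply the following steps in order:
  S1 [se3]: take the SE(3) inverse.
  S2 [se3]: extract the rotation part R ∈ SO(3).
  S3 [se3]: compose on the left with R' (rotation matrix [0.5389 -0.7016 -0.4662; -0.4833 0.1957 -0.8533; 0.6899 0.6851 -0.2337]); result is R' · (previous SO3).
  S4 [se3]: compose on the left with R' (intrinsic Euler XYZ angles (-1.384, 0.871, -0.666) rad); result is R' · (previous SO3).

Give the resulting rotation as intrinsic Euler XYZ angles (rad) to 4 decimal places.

source (pnp_recover): camera pose = R=[0.9814 -0.1869 -0.0444; -0.1767 -0.7871 -0.5909; 0.0755 0.5878 -0.8055], t=(-0.3300, -0.3901, 6.4005)
after S1 (invert_se3): R=[0.9814 -0.1767 0.0755; -0.1869 -0.7871 0.5878; -0.0444 -0.5909 -0.8055], t=(-0.2283, -4.1307, 4.9105)
after S2 (rot_of_se3): [0.9814 -0.1767 0.0755; -0.1869 -0.7871 0.5878; -0.0444 -0.5909 -0.8055]
after S3 (compose_so3): [0.6807 0.7325 0.0038; -0.4730 0.4356 0.7659; 0.5594 -0.5231 0.6430]
after S4 (compose_so3): [0.5844 0.1441 0.7986; 0.0242 -0.9868 0.1604; 0.8111 -0.0744 -0.5801]

rotation (euler_xyz) = (-2.8718, 0.9249, -0.2418)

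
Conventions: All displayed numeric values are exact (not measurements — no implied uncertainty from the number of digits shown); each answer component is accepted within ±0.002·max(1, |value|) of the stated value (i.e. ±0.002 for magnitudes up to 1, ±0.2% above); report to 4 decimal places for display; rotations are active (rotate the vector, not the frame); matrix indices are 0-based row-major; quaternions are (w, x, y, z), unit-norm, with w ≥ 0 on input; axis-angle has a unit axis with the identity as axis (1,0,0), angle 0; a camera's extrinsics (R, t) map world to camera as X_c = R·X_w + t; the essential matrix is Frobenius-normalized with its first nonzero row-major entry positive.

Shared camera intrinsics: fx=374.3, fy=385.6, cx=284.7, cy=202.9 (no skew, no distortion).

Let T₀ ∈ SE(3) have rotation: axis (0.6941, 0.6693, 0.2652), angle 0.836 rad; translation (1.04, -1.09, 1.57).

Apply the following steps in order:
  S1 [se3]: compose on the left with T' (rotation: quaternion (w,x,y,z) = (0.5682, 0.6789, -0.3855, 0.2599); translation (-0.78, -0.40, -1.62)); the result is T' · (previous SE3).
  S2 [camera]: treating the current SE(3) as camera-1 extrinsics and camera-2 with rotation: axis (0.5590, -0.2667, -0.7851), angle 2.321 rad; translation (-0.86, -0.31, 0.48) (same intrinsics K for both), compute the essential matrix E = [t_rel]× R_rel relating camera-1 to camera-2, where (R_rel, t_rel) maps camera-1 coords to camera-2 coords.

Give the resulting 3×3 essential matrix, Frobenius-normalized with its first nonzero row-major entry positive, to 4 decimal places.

matrix = [0.3284 0.5248 -0.2991; 0.4718 -0.0887 0.0796; -0.4104 0.2884 -0.1969]

after S1 (compose_se3): R=[0.2213 -0.7435 0.6310; 0.2146 -0.5941 -0.7752; 0.9513 0.3070 0.0281], t=(0.5691, -2.1011, -1.7639)
after S2 (essential): [0.3284 0.5248 -0.2991; 0.4718 -0.0887 0.0796; -0.4104 0.2884 -0.1969]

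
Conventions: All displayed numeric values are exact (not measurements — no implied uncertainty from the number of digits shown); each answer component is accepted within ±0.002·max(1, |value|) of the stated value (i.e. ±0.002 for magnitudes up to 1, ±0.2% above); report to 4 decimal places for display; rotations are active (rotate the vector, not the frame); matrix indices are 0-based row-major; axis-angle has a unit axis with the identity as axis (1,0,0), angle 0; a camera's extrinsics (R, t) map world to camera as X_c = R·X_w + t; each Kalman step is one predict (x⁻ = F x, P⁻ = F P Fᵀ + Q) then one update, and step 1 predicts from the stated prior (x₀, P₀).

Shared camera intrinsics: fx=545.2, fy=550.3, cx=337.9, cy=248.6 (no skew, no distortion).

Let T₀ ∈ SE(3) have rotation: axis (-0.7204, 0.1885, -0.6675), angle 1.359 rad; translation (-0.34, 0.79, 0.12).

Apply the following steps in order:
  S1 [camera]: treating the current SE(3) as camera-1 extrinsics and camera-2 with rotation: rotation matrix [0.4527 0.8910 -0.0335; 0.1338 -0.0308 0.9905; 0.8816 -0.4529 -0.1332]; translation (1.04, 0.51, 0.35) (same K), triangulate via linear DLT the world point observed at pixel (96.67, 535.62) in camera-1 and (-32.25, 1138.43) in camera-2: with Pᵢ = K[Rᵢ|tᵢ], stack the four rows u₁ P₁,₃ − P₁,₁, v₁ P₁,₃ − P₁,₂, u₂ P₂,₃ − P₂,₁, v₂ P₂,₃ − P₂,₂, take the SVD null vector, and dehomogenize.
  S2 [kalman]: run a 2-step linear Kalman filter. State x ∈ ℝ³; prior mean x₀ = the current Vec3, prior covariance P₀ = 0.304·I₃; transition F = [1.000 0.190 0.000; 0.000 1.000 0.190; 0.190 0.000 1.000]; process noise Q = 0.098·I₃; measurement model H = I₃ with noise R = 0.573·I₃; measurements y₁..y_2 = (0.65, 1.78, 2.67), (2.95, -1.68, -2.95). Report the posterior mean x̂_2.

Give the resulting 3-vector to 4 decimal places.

after S1 (triangulate): (-0.1520, -1.7270, 0.8883)
after S2 (kf_track): (0.9052, -0.5503, 0.0522)

result = (0.9052, -0.5503, 0.0522)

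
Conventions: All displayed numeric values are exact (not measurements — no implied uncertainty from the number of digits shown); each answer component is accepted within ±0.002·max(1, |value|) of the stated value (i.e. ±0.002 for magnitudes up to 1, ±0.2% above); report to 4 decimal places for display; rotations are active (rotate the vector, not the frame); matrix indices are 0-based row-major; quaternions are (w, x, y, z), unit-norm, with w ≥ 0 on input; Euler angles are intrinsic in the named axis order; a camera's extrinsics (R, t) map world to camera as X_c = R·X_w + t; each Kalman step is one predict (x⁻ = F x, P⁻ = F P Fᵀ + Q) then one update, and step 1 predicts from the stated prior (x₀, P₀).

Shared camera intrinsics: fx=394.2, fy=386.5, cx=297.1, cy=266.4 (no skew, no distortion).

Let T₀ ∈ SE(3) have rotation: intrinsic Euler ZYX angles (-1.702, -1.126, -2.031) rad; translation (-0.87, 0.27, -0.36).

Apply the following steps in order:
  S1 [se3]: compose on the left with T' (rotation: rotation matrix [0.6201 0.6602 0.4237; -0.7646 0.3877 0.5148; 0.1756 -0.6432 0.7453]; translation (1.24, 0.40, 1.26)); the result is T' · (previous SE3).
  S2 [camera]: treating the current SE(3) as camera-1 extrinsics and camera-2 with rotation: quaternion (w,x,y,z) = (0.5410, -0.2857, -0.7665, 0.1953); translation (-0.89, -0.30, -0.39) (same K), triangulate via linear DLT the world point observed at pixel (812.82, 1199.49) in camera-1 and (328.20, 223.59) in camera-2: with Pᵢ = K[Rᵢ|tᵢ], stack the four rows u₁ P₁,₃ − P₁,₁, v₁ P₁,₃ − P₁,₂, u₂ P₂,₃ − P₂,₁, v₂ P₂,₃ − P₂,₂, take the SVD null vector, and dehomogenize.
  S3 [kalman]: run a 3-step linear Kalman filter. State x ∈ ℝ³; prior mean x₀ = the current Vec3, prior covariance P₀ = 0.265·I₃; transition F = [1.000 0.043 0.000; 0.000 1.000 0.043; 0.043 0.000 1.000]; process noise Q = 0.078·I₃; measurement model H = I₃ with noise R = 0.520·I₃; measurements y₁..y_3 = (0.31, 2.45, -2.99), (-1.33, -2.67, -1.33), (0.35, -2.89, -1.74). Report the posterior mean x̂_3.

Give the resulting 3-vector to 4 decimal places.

after S1 (compose_se3): R=[0.0659 -0.9930 0.0975; 0.3424 -0.0693 -0.9370; 0.9373 0.0952 0.3354], t=(0.7262, 0.9846, 0.6653)
after S2 (triangulate): (1.4385, -1.0876, -1.7511)
after S3 (kf_track): (0.1711, -1.5891, -1.8678)

result = (0.1711, -1.5891, -1.8678)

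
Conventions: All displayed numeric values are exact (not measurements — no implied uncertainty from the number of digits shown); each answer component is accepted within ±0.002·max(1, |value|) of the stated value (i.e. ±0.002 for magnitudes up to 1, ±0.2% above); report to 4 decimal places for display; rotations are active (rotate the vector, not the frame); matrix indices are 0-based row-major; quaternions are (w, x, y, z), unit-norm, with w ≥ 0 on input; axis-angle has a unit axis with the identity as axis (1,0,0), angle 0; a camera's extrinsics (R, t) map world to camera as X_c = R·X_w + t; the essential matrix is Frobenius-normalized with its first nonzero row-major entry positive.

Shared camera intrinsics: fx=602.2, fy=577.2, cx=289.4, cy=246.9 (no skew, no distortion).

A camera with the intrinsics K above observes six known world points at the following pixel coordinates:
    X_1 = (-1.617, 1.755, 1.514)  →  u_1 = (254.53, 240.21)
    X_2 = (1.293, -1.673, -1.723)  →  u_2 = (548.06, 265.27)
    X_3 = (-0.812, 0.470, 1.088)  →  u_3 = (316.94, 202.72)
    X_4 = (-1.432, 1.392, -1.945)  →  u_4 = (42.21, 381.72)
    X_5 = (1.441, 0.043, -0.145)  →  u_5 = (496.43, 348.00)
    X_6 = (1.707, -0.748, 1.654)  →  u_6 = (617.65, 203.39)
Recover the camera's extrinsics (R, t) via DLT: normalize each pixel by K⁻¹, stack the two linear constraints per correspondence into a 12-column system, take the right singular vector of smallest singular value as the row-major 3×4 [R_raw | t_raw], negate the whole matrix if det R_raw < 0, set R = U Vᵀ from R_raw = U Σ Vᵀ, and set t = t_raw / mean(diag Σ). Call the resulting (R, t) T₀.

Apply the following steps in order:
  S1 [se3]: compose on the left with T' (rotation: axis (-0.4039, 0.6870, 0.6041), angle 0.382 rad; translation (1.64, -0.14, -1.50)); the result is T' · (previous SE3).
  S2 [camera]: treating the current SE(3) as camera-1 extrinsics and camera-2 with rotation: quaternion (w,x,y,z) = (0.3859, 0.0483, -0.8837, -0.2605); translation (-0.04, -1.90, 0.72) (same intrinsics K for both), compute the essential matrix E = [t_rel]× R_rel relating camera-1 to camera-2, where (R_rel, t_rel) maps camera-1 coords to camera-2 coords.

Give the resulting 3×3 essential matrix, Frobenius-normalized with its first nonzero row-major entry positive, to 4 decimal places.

matrix = [0.1273 -0.5863 0.0426; -0.1533 -0.3724 0.1733; -0.5694 0.0489 0.3456]

source (pnp_recover): camera pose = R=[0.8145 -0.2451 0.5259; 0.4967 0.7631 -0.4136; -0.2999 0.5980 0.7432], t=(0.5000, -0.0000, 5.1302)
after S1 (compose_se3): R=[0.5720 -0.2748 0.7728; 0.5908 0.7917 -0.1558; -0.5690 0.5457 0.6152], t=(3.3335, 0.8885, 3.2585)
after S2 (essential): [0.1273 -0.5863 0.0426; -0.1533 -0.3724 0.1733; -0.5694 0.0489 0.3456]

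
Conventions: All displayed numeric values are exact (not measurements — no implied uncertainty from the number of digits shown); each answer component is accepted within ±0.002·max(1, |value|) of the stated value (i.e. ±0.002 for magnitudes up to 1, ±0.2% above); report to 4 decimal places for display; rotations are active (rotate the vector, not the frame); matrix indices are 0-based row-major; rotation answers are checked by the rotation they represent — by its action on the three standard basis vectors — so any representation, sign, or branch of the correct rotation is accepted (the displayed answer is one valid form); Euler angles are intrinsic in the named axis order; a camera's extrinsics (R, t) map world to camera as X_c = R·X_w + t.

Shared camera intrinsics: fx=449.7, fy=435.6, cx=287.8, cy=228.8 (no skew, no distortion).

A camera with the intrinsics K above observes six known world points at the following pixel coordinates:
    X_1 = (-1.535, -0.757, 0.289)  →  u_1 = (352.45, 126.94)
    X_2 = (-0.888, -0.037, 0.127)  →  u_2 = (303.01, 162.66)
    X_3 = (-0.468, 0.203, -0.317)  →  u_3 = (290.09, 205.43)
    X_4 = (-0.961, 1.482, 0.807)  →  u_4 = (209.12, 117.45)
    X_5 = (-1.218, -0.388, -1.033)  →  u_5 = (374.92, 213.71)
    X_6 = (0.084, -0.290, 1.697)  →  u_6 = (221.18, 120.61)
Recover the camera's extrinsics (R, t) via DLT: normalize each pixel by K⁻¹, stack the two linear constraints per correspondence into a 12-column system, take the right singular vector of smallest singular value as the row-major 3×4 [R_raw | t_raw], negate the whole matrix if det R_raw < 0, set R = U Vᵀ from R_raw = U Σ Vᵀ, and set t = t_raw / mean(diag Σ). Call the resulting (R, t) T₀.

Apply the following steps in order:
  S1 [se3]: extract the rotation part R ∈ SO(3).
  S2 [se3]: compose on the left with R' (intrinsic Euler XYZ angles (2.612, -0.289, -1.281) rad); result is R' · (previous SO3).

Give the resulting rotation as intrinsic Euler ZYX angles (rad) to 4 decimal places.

source (pnp_recover): camera pose = R=[-0.6650 -0.5450 -0.5105; 0.5132 0.1631 -0.8426; 0.5425 -0.8224 0.1713], t=(-0.3300, -0.3999, 6.8079)
after S1 (rot_of_se3): [-0.6650 -0.5450 -0.5105; 0.5132 0.1631 -0.8426; 0.5425 -0.8224 0.1713]
after S2 (compose_so3): [0.1347 0.2349 -0.9627; -0.9827 -0.0928 -0.1601; -0.1270 0.9676 0.2183]

rotation (euler_zyx) = (-1.4346, 0.1273, 1.3489)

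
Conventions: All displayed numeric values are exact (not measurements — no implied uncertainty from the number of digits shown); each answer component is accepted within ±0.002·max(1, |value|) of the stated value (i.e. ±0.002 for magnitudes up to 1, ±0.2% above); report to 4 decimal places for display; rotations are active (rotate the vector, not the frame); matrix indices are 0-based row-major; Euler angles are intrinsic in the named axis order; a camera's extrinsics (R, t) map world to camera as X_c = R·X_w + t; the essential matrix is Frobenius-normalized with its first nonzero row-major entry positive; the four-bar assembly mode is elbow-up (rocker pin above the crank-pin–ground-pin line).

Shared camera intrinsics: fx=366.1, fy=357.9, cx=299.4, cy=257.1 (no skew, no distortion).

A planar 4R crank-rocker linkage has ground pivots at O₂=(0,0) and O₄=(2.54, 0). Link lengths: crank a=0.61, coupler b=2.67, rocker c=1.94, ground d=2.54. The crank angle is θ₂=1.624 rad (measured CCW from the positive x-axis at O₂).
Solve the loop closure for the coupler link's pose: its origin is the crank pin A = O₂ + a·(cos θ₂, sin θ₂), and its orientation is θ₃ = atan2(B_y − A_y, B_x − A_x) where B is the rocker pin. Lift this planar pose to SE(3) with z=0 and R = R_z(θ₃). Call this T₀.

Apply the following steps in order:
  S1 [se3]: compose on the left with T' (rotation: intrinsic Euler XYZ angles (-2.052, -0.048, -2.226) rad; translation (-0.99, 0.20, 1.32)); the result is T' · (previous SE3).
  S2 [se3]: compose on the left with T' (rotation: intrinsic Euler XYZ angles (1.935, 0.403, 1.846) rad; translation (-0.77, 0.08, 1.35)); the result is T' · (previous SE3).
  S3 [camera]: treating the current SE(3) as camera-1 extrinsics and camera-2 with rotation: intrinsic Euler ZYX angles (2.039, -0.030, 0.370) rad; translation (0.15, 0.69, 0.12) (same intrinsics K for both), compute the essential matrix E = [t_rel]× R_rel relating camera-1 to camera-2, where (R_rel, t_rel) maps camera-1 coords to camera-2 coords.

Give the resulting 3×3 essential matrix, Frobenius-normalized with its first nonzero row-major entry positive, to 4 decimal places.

source (fourbar_fk): coupler pose = R=[0.8703 -0.4925 0.0000; 0.4925 0.8703 0.0000; 0.0000 0.0000 1.0000], t=(-0.0324, 0.6091, 0.0000)
after S1 (compose_se3): R=[-0.1397 0.9890 -0.0480; 0.4524 0.1068 0.8854; 0.8808 0.1020 -0.4623], t=(-0.4878, 0.3813, 1.6150)
after S2 (compose_se3): R=[-0.0201 -0.3018 -0.9532; -0.8111 -0.5525 0.1921; -0.5846 0.7769 -0.2337], t=(-0.3522, -1.1900, 0.2526)
after S3 (essential): [0.1875 0.0780 0.1264; -0.6733 0.1047 -0.0391; 0.0019 0.4695 0.5065]

matrix = [0.1875 0.0780 0.1264; -0.6733 0.1047 -0.0391; 0.0019 0.4695 0.5065]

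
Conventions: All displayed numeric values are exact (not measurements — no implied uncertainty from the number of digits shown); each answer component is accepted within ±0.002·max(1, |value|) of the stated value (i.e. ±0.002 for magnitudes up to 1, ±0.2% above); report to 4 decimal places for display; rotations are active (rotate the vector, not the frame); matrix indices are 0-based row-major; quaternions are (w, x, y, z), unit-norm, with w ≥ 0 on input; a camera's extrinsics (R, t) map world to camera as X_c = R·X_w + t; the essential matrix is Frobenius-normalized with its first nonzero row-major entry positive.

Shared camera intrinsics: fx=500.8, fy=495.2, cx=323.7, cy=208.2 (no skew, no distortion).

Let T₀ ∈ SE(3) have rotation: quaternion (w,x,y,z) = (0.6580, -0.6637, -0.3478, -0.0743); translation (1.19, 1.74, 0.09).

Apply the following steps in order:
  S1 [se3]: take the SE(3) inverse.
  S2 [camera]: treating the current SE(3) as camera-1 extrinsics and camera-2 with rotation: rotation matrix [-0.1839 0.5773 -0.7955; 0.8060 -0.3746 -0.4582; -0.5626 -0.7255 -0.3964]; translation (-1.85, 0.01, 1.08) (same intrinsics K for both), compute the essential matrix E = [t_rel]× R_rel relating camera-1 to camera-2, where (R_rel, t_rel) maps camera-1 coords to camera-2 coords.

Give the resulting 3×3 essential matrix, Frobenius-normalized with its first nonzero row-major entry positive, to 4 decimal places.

after S1 (invert_se3): R=[0.7470 0.3639 0.5564; 0.5595 0.1079 -0.8218; -0.3591 0.9252 -0.1230], t=(-1.5722, -0.7796, -1.1714)
after S2 (essential): [0.0302 -0.3276 0.3038; 0.3370 0.2990 0.5285; 0.0662 0.5123 -0.2244]

matrix = [0.0302 -0.3276 0.3038; 0.3370 0.2990 0.5285; 0.0662 0.5123 -0.2244]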